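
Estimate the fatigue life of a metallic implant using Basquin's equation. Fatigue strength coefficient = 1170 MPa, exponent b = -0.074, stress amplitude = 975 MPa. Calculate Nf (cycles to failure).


sigma_a = sigma_f' * (2Nf)^b
2Nf = (sigma_a/sigma_f')^(1/b)
2Nf = (975/1170)^(1/-0.074)
2Nf = 11.749431
Nf = 5.875


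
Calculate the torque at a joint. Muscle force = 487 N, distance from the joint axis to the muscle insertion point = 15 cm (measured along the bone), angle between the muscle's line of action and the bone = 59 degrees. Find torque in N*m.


Torque = F * d * sin(theta)   (moment arm = d*sin(theta))
d = 15 cm = 0.15 m
Torque = 487 * 0.15 * sin(59)
Torque = 62.62 N*m


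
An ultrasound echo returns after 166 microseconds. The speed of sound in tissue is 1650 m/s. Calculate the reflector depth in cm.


depth = c * t / 2
t = 166 us = 1.6600e-04 s
depth = 1650 * 1.6600e-04 / 2
depth = 0.13695 m = 13.695 cm


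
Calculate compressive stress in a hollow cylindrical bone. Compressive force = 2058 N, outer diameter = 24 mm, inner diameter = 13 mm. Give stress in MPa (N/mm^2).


A = pi*(r_o^2 - r_i^2)
r_o = 12 mm, r_i = 6.5 mm
A = 319.657 mm^2
sigma = F/A = 2058 / 319.657
sigma = 6.438 MPa


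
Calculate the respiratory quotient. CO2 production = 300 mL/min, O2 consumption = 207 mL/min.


RQ = VCO2 / VO2
RQ = 300 / 207
RQ = 1.449


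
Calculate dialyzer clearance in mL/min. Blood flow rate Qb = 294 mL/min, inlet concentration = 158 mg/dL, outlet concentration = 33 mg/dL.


K = Qb * (Cb_in - Cb_out) / Cb_in
K = 294 * (158 - 33) / 158
K = 232.6 mL/min


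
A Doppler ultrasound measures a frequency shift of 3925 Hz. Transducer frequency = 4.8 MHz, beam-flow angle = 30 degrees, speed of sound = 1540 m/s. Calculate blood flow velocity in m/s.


v = fd * c / (2 * f0 * cos(theta))
v = 3925 * 1540 / (2 * 4.8000e+06 * cos(30))
v = 0.727 m/s


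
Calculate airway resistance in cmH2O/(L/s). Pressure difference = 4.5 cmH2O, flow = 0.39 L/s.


R = dP / flow
R = 4.5 / 0.39
R = 11.54 cmH2O/(L/s)


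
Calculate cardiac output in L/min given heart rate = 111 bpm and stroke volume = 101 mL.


CO = HR * SV
CO = 111 * 101 / 1000
CO = 11.21 L/min


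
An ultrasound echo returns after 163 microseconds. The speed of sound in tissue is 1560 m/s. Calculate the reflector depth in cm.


depth = c * t / 2
t = 163 us = 1.6300e-04 s
depth = 1560 * 1.6300e-04 / 2
depth = 0.12714 m = 12.714 cm


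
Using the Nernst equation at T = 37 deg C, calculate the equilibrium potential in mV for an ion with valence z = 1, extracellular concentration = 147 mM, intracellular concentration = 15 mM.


E = (RT/(zF)) * ln(C_out/C_in)
T = 37 + 273.15 = 310.15 K
E = (8.314 * 310.15 / (1 * 96485)) * ln(147/15)
E = 61 mV


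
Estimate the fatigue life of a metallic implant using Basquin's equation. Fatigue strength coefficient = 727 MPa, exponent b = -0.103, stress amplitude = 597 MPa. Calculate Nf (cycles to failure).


sigma_a = sigma_f' * (2Nf)^b
2Nf = (sigma_a/sigma_f')^(1/b)
2Nf = (597/727)^(1/-0.103)
2Nf = 6.7714299
Nf = 3.386


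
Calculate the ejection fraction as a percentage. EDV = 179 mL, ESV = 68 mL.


SV = EDV - ESV = 179 - 68 = 111 mL
EF = SV/EDV * 100 = 111/179 * 100
EF = 62.01%


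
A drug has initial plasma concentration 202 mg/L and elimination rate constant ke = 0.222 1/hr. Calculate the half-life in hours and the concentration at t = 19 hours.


t_half = ln(2) / ke = 0.693147 / 0.222 = 3.122 hr
C(t) = C0 * exp(-ke*t) = 202 * exp(-0.222*19)
C(19) = 2.975 mg/L


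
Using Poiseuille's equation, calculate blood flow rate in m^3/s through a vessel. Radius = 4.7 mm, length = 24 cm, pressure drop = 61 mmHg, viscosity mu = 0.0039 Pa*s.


Q = pi*r^4*dP / (8*mu*L)
r = 0.0047 m, L = 0.24 m
dP = 61 mmHg = 8132.642 Pa
Q = 0.001665 m^3/s


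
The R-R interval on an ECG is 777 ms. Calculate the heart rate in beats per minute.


HR = 60 / RR_interval(s)
RR = 777 ms = 0.777 s
HR = 60 / 0.777 = 77.22 bpm


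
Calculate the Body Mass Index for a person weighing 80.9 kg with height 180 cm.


BMI = weight / height^2
height = 180 cm = 1.8 m
BMI = 80.9 / 1.8^2
BMI = 24.97 kg/m^2


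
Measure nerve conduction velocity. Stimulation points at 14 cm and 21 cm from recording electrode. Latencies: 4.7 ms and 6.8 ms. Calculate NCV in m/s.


Distance = (21 - 14) / 100 = 0.07 m
dt = (6.8 - 4.7) / 1000 = 0.0021 s
NCV = dist / dt = 33.33 m/s


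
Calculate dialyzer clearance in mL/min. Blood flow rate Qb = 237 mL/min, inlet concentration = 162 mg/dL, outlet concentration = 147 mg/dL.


K = Qb * (Cb_in - Cb_out) / Cb_in
K = 237 * (162 - 147) / 162
K = 21.94 mL/min


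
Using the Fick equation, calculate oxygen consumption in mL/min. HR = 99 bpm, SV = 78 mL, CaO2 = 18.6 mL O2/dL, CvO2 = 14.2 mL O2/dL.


CO = HR*SV = 99*78/1000 = 7.722 L/min
a-v O2 diff = 18.6 - 14.2 = 4.4 mL/dL
VO2 = CO * (CaO2-CvO2) * 10 dL/L
VO2 = 7.722 * 4.4 * 10
VO2 = 339.8 mL/min


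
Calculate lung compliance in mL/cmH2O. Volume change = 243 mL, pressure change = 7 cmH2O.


C = dV / dP
C = 243 / 7
C = 34.71 mL/cmH2O


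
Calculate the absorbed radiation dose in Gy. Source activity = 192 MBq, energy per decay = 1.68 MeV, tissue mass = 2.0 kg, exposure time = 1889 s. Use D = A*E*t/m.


A = 192 MBq = 1.9200e+08 Bq
E = 1.68 MeV = 2.69136e-13 J
D = A*E*t/m = 1.9200e+08*2.69136e-13*1889/2.0
D = 0.04881 Gy


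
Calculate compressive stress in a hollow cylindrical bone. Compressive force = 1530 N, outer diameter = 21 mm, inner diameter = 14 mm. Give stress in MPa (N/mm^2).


A = pi*(r_o^2 - r_i^2)
r_o = 10.5 mm, r_i = 7 mm
A = 192.423 mm^2
sigma = F/A = 1530 / 192.423
sigma = 7.951 MPa


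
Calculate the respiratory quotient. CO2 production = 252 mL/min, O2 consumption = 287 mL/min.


RQ = VCO2 / VO2
RQ = 252 / 287
RQ = 0.878


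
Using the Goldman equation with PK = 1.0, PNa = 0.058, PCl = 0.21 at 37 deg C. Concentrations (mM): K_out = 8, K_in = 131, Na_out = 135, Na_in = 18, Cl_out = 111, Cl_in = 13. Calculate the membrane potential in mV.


Vm = (RT/F)*ln((PK*Ko + PNa*Nao + PCl*Cli)/(PK*Ki + PNa*Nai + PCl*Clo))
Numer = 18.56, Denom = 155.354
Vm = -56.78 mV


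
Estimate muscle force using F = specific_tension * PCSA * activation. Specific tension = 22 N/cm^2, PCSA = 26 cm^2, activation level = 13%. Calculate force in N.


F = sigma * PCSA * activation
F = 22 * 26 * 0.13
F = 74.36 N


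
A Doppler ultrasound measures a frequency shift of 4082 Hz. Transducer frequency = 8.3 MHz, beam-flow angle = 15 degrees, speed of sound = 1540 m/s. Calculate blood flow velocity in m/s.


v = fd * c / (2 * f0 * cos(theta))
v = 4082 * 1540 / (2 * 8.3000e+06 * cos(15))
v = 0.3921 m/s


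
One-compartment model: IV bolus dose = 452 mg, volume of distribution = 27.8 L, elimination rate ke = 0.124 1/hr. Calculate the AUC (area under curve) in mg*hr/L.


C0 = Dose/Vd = 452/27.8 = 16.259 mg/L
AUC = C0/ke = 16.259/0.124
AUC = 131.1 mg*hr/L


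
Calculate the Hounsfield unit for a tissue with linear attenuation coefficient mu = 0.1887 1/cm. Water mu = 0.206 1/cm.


HU = ((mu_tissue - mu_water) / mu_water) * 1000
HU = ((0.1887 - 0.206) / 0.206) * 1000
HU = -83.98


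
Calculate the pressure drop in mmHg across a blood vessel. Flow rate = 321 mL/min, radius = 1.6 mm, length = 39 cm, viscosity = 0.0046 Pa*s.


dP = 8*mu*L*Q / (pi*r^4)
Q = 321 mL/min = 5.35e-06 m^3/s
dP = 3729.38 Pa = 3729.38 / 133.322 mmHg = 27.97 mmHg


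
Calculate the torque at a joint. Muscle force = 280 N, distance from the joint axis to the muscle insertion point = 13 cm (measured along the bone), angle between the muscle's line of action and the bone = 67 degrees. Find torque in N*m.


Torque = F * d * sin(theta)   (moment arm = d*sin(theta))
d = 13 cm = 0.13 m
Torque = 280 * 0.13 * sin(67)
Torque = 33.51 N*m


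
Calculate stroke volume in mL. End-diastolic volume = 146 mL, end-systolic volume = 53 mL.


SV = EDV - ESV
SV = 146 - 53
SV = 93 mL


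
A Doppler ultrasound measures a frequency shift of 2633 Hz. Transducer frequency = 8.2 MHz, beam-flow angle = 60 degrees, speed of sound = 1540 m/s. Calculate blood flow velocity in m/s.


v = fd * c / (2 * f0 * cos(theta))
v = 2633 * 1540 / (2 * 8.2000e+06 * cos(60))
v = 0.4945 m/s


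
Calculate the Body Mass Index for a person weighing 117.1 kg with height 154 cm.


BMI = weight / height^2
height = 154 cm = 1.54 m
BMI = 117.1 / 1.54^2
BMI = 49.38 kg/m^2


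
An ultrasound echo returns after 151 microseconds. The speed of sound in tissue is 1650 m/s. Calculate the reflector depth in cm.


depth = c * t / 2
t = 151 us = 1.5100e-04 s
depth = 1650 * 1.5100e-04 / 2
depth = 0.124575 m = 12.4575 cm


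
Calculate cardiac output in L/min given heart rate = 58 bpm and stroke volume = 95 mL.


CO = HR * SV
CO = 58 * 95 / 1000
CO = 5.51 L/min


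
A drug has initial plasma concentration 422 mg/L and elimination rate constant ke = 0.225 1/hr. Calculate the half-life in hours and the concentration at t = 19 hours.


t_half = ln(2) / ke = 0.693147 / 0.225 = 3.081 hr
C(t) = C0 * exp(-ke*t) = 422 * exp(-0.225*19)
C(19) = 5.871 mg/L


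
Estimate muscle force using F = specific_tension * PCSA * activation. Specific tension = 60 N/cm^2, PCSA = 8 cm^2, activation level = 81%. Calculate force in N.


F = sigma * PCSA * activation
F = 60 * 8 * 0.81
F = 388.8 N


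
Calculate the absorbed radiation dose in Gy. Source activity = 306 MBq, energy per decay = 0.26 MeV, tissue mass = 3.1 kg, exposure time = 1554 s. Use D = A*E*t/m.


A = 306 MBq = 3.0600e+08 Bq
E = 0.26 MeV = 4.1652e-14 J
D = A*E*t/m = 3.0600e+08*4.1652e-14*1554/3.1
D = 0.006389 Gy


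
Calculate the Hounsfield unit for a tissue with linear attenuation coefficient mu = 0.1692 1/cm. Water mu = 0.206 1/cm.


HU = ((mu_tissue - mu_water) / mu_water) * 1000
HU = ((0.1692 - 0.206) / 0.206) * 1000
HU = -178.6


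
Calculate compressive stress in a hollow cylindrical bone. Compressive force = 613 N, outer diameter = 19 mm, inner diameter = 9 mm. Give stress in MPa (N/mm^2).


A = pi*(r_o^2 - r_i^2)
r_o = 9.5 mm, r_i = 4.5 mm
A = 219.911 mm^2
sigma = F/A = 613 / 219.911
sigma = 2.787 MPa


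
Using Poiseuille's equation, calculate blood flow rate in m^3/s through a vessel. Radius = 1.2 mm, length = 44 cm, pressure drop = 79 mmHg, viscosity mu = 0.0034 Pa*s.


Q = pi*r^4*dP / (8*mu*L)
r = 0.0012 m, L = 0.44 m
dP = 79 mmHg = 10532.438 Pa
Q = 5.7330e-06 m^3/s


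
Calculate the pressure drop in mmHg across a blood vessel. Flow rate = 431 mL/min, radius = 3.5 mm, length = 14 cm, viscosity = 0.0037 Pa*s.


dP = 8*mu*L*Q / (pi*r^4)
Q = 431 mL/min = 7.18333e-06 m^3/s
dP = 63.1428 Pa = 63.1428 / 133.322 mmHg = 0.4736 mmHg


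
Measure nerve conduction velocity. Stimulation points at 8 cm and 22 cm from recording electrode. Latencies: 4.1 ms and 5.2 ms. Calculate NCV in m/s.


Distance = (22 - 8) / 100 = 0.14 m
dt = (5.2 - 4.1) / 1000 = 0.0011 s
NCV = dist / dt = 127.3 m/s


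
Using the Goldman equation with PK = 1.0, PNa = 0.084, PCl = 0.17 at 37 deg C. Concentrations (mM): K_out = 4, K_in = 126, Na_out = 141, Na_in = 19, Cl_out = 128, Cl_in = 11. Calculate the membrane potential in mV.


Vm = (RT/F)*ln((PK*Ko + PNa*Nao + PCl*Cli)/(PK*Ki + PNa*Nai + PCl*Clo))
Numer = 17.714, Denom = 149.356
Vm = -56.98 mV


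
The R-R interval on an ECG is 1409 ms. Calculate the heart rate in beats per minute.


HR = 60 / RR_interval(s)
RR = 1409 ms = 1.409 s
HR = 60 / 1.409 = 42.58 bpm


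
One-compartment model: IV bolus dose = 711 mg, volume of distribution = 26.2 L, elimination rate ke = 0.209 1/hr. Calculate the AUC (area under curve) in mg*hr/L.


C0 = Dose/Vd = 711/26.2 = 27.1374 mg/L
AUC = C0/ke = 27.1374/0.209
AUC = 129.8 mg*hr/L


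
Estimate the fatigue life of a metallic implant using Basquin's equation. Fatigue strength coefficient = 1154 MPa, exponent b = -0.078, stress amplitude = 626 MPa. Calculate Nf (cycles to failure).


sigma_a = sigma_f' * (2Nf)^b
2Nf = (sigma_a/sigma_f')^(1/b)
2Nf = (626/1154)^(1/-0.078)
2Nf = 2544.0857
Nf = 1272


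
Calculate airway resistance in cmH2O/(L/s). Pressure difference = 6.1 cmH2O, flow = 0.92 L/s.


R = dP / flow
R = 6.1 / 0.92
R = 6.63 cmH2O/(L/s)


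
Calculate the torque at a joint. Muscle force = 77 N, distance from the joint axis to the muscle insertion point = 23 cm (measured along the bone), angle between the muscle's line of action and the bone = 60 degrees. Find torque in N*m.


Torque = F * d * sin(theta)   (moment arm = d*sin(theta))
d = 23 cm = 0.23 m
Torque = 77 * 0.23 * sin(60)
Torque = 15.34 N*m


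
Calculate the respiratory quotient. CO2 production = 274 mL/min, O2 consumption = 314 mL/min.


RQ = VCO2 / VO2
RQ = 274 / 314
RQ = 0.8726


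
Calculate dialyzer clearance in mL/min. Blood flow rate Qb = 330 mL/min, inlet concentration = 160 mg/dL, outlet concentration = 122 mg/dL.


K = Qb * (Cb_in - Cb_out) / Cb_in
K = 330 * (160 - 122) / 160
K = 78.38 mL/min


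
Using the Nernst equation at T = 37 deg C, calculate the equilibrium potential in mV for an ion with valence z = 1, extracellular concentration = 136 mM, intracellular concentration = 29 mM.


E = (RT/(zF)) * ln(C_out/C_in)
T = 37 + 273.15 = 310.15 K
E = (8.314 * 310.15 / (1 * 96485)) * ln(136/29)
E = 41.3 mV


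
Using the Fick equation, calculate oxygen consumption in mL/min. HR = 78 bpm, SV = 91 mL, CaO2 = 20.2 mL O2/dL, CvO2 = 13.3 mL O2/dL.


CO = HR*SV = 78*91/1000 = 7.098 L/min
a-v O2 diff = 20.2 - 13.3 = 6.9 mL/dL
VO2 = CO * (CaO2-CvO2) * 10 dL/L
VO2 = 7.098 * 6.9 * 10
VO2 = 489.8 mL/min


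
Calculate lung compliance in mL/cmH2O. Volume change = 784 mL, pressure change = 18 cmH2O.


C = dV / dP
C = 784 / 18
C = 43.56 mL/cmH2O


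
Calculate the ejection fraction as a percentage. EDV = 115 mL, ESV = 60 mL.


SV = EDV - ESV = 115 - 60 = 55 mL
EF = SV/EDV * 100 = 55/115 * 100
EF = 47.83%


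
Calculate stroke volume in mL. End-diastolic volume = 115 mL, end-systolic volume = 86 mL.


SV = EDV - ESV
SV = 115 - 86
SV = 29 mL


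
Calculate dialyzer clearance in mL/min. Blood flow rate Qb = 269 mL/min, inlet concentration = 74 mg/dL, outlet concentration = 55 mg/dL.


K = Qb * (Cb_in - Cb_out) / Cb_in
K = 269 * (74 - 55) / 74
K = 69.07 mL/min


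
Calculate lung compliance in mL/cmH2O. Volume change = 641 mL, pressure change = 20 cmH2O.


C = dV / dP
C = 641 / 20
C = 32.05 mL/cmH2O


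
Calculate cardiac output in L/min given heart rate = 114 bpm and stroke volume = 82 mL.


CO = HR * SV
CO = 114 * 82 / 1000
CO = 9.348 L/min


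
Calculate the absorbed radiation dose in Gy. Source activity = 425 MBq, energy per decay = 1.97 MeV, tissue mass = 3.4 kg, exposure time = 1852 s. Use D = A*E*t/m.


A = 425 MBq = 4.2500e+08 Bq
E = 1.97 MeV = 3.15594e-13 J
D = A*E*t/m = 4.2500e+08*3.15594e-13*1852/3.4
D = 0.07306 Gy


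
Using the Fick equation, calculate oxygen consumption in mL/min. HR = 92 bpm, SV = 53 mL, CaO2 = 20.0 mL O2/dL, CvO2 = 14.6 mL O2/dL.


CO = HR*SV = 92*53/1000 = 4.876 L/min
a-v O2 diff = 20.0 - 14.6 = 5.4 mL/dL
VO2 = CO * (CaO2-CvO2) * 10 dL/L
VO2 = 4.876 * 5.4 * 10
VO2 = 263.3 mL/min


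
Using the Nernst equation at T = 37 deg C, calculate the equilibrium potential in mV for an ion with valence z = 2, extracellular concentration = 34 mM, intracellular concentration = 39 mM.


E = (RT/(zF)) * ln(C_out/C_in)
T = 37 + 273.15 = 310.15 K
E = (8.314 * 310.15 / (2 * 96485)) * ln(34/39)
E = -1.833 mV


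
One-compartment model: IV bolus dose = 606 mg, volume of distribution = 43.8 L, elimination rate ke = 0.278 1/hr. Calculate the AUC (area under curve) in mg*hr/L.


C0 = Dose/Vd = 606/43.8 = 13.8356 mg/L
AUC = C0/ke = 13.8356/0.278
AUC = 49.77 mg*hr/L


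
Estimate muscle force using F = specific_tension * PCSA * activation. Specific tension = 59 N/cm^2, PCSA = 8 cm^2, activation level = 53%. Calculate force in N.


F = sigma * PCSA * activation
F = 59 * 8 * 0.53
F = 250.2 N


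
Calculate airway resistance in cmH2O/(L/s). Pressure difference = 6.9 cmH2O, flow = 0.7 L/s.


R = dP / flow
R = 6.9 / 0.7
R = 9.857 cmH2O/(L/s)


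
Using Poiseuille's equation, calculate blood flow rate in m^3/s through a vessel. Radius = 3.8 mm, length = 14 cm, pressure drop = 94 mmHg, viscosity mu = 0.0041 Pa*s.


Q = pi*r^4*dP / (8*mu*L)
r = 0.0038 m, L = 0.14 m
dP = 94 mmHg = 12532.268 Pa
Q = 0.001788 m^3/s


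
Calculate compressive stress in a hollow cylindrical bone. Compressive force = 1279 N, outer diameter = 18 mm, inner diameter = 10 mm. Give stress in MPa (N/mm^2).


A = pi*(r_o^2 - r_i^2)
r_o = 9 mm, r_i = 5 mm
A = 175.929 mm^2
sigma = F/A = 1279 / 175.929
sigma = 7.27 MPa


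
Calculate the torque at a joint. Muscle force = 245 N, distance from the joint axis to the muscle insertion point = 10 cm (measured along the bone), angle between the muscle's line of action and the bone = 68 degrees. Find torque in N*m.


Torque = F * d * sin(theta)   (moment arm = d*sin(theta))
d = 10 cm = 0.1 m
Torque = 245 * 0.1 * sin(68)
Torque = 22.72 N*m


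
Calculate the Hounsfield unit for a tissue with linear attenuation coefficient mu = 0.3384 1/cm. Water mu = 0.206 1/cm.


HU = ((mu_tissue - mu_water) / mu_water) * 1000
HU = ((0.3384 - 0.206) / 0.206) * 1000
HU = 642.7


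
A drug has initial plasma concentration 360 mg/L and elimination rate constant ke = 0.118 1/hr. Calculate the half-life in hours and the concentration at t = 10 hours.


t_half = ln(2) / ke = 0.693147 / 0.118 = 5.874 hr
C(t) = C0 * exp(-ke*t) = 360 * exp(-0.118*10)
C(10) = 110.6 mg/L


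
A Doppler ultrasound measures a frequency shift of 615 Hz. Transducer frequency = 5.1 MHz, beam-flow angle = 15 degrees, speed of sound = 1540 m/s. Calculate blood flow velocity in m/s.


v = fd * c / (2 * f0 * cos(theta))
v = 615 * 1540 / (2 * 5.1000e+06 * cos(15))
v = 0.09613 m/s


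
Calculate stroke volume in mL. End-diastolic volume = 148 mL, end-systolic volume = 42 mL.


SV = EDV - ESV
SV = 148 - 42
SV = 106 mL


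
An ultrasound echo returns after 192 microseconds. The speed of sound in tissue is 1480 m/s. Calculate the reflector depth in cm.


depth = c * t / 2
t = 192 us = 1.9200e-04 s
depth = 1480 * 1.9200e-04 / 2
depth = 0.14208 m = 14.208 cm


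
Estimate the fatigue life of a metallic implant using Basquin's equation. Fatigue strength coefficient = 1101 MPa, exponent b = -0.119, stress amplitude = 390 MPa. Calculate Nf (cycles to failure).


sigma_a = sigma_f' * (2Nf)^b
2Nf = (sigma_a/sigma_f')^(1/b)
2Nf = (390/1101)^(1/-0.119)
2Nf = 6131.7694
Nf = 3066


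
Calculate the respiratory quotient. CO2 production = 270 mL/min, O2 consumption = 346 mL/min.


RQ = VCO2 / VO2
RQ = 270 / 346
RQ = 0.7803


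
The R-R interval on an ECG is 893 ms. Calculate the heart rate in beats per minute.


HR = 60 / RR_interval(s)
RR = 893 ms = 0.893 s
HR = 60 / 0.893 = 67.19 bpm


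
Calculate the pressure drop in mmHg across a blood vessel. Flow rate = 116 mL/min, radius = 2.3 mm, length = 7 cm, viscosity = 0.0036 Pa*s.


dP = 8*mu*L*Q / (pi*r^4)
Q = 116 mL/min = 1.93333e-06 m^3/s
dP = 44.3338 Pa = 44.3338 / 133.322 mmHg = 0.3325 mmHg


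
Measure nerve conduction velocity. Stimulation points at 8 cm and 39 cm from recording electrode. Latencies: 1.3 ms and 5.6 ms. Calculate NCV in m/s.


Distance = (39 - 8) / 100 = 0.31 m
dt = (5.6 - 1.3) / 1000 = 0.0043 s
NCV = dist / dt = 72.09 m/s


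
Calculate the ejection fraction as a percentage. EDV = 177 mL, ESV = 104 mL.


SV = EDV - ESV = 177 - 104 = 73 mL
EF = SV/EDV * 100 = 73/177 * 100
EF = 41.24%


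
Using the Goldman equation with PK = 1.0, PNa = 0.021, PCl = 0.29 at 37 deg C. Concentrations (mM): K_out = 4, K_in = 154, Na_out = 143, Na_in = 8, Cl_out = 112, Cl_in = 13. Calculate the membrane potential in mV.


Vm = (RT/F)*ln((PK*Ko + PNa*Nao + PCl*Cli)/(PK*Ki + PNa*Nai + PCl*Clo))
Numer = 10.773, Denom = 186.648
Vm = -76.23 mV


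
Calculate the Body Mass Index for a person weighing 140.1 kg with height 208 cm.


BMI = weight / height^2
height = 208 cm = 2.08 m
BMI = 140.1 / 2.08^2
BMI = 32.38 kg/m^2


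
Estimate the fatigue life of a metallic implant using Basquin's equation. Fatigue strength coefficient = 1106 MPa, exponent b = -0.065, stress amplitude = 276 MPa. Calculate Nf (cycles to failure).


sigma_a = sigma_f' * (2Nf)^b
2Nf = (sigma_a/sigma_f')^(1/b)
2Nf = (276/1106)^(1/-0.065)
2Nf = 1.881718e+09
Nf = 9.4086e+08


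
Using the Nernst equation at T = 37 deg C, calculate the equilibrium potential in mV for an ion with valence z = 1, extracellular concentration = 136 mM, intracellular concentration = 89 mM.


E = (RT/(zF)) * ln(C_out/C_in)
T = 37 + 273.15 = 310.15 K
E = (8.314 * 310.15 / (1 * 96485)) * ln(136/89)
E = 11.33 mV


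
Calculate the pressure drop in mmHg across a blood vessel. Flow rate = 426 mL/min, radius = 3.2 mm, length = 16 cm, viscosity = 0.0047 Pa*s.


dP = 8*mu*L*Q / (pi*r^4)
Q = 426 mL/min = 7.1e-06 m^3/s
dP = 129.663 Pa = 129.663 / 133.322 mmHg = 0.9726 mmHg


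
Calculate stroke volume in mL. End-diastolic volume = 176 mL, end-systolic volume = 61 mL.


SV = EDV - ESV
SV = 176 - 61
SV = 115 mL


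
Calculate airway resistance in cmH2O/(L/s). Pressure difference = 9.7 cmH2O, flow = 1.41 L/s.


R = dP / flow
R = 9.7 / 1.41
R = 6.879 cmH2O/(L/s)


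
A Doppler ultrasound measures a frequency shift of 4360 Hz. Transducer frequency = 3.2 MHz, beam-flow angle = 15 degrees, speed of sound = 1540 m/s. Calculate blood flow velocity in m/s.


v = fd * c / (2 * f0 * cos(theta))
v = 4360 * 1540 / (2 * 3.2000e+06 * cos(15))
v = 1.086 m/s


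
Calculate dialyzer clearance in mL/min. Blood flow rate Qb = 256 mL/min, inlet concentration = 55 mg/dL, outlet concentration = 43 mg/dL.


K = Qb * (Cb_in - Cb_out) / Cb_in
K = 256 * (55 - 43) / 55
K = 55.85 mL/min


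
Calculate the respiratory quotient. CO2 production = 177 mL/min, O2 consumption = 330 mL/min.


RQ = VCO2 / VO2
RQ = 177 / 330
RQ = 0.5364


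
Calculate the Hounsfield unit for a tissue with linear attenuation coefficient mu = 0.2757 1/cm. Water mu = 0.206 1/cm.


HU = ((mu_tissue - mu_water) / mu_water) * 1000
HU = ((0.2757 - 0.206) / 0.206) * 1000
HU = 338.3


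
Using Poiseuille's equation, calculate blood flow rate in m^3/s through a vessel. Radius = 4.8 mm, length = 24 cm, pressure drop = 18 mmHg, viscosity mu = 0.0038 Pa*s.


Q = pi*r^4*dP / (8*mu*L)
r = 0.0048 m, L = 0.24 m
dP = 18 mmHg = 2399.796 Pa
Q = 5.4853e-04 m^3/s


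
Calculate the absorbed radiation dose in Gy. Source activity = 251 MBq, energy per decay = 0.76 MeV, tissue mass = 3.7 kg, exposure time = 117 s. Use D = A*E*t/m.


A = 251 MBq = 2.5100e+08 Bq
E = 0.76 MeV = 1.21752e-13 J
D = A*E*t/m = 2.5100e+08*1.21752e-13*117/3.7
D = 9.6635e-04 Gy


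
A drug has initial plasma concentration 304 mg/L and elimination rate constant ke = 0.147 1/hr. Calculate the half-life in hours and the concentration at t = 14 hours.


t_half = ln(2) / ke = 0.693147 / 0.147 = 4.715 hr
C(t) = C0 * exp(-ke*t) = 304 * exp(-0.147*14)
C(14) = 38.82 mg/L


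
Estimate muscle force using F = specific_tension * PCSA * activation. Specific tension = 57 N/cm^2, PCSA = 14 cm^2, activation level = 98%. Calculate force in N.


F = sigma * PCSA * activation
F = 57 * 14 * 0.98
F = 782 N


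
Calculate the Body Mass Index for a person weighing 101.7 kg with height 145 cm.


BMI = weight / height^2
height = 145 cm = 1.45 m
BMI = 101.7 / 1.45^2
BMI = 48.37 kg/m^2


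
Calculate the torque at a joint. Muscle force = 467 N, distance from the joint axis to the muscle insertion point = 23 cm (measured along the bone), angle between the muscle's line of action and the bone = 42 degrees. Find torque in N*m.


Torque = F * d * sin(theta)   (moment arm = d*sin(theta))
d = 23 cm = 0.23 m
Torque = 467 * 0.23 * sin(42)
Torque = 71.87 N*m


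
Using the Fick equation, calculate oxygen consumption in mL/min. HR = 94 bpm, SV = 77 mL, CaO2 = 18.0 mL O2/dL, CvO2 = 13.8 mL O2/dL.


CO = HR*SV = 94*77/1000 = 7.238 L/min
a-v O2 diff = 18.0 - 13.8 = 4.2 mL/dL
VO2 = CO * (CaO2-CvO2) * 10 dL/L
VO2 = 7.238 * 4.2 * 10
VO2 = 304 mL/min


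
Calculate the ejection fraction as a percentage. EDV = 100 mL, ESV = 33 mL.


SV = EDV - ESV = 100 - 33 = 67 mL
EF = SV/EDV * 100 = 67/100 * 100
EF = 67%


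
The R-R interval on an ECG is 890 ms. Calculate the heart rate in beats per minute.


HR = 60 / RR_interval(s)
RR = 890 ms = 0.89 s
HR = 60 / 0.89 = 67.42 bpm


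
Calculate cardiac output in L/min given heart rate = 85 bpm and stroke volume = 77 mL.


CO = HR * SV
CO = 85 * 77 / 1000
CO = 6.545 L/min


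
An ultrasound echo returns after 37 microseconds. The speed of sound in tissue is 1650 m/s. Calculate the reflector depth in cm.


depth = c * t / 2
t = 37 us = 3.7000e-05 s
depth = 1650 * 3.7000e-05 / 2
depth = 0.030525 m = 3.0525 cm


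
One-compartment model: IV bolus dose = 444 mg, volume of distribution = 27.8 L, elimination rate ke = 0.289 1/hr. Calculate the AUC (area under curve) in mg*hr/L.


C0 = Dose/Vd = 444/27.8 = 15.9712 mg/L
AUC = C0/ke = 15.9712/0.289
AUC = 55.26 mg*hr/L


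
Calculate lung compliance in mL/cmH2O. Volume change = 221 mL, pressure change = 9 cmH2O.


C = dV / dP
C = 221 / 9
C = 24.56 mL/cmH2O


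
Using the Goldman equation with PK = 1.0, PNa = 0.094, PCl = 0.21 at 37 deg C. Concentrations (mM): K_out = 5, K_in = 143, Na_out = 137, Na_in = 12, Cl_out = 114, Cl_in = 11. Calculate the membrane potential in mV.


Vm = (RT/F)*ln((PK*Ko + PNa*Nao + PCl*Cli)/(PK*Ki + PNa*Nai + PCl*Clo))
Numer = 20.188, Denom = 168.068
Vm = -56.64 mV


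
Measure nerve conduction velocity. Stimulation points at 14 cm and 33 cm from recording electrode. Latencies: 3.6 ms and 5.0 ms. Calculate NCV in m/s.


Distance = (33 - 14) / 100 = 0.19 m
dt = (5.0 - 3.6) / 1000 = 0.0014 s
NCV = dist / dt = 135.7 m/s


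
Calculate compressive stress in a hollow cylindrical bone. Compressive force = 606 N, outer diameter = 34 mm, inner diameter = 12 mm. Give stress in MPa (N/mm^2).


A = pi*(r_o^2 - r_i^2)
r_o = 17 mm, r_i = 6 mm
A = 794.823 mm^2
sigma = F/A = 606 / 794.823
sigma = 0.7624 MPa


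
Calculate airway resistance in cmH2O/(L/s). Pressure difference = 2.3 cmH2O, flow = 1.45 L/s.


R = dP / flow
R = 2.3 / 1.45
R = 1.586 cmH2O/(L/s)


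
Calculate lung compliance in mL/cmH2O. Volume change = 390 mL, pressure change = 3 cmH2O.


C = dV / dP
C = 390 / 3
C = 130 mL/cmH2O


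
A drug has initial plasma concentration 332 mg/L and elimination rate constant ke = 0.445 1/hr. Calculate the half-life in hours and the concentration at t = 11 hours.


t_half = ln(2) / ke = 0.693147 / 0.445 = 1.558 hr
C(t) = C0 * exp(-ke*t) = 332 * exp(-0.445*11)
C(11) = 2.485 mg/L


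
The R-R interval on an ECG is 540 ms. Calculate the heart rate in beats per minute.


HR = 60 / RR_interval(s)
RR = 540 ms = 0.54 s
HR = 60 / 0.54 = 111.1 bpm


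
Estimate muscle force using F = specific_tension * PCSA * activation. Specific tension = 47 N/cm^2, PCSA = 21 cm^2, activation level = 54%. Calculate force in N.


F = sigma * PCSA * activation
F = 47 * 21 * 0.54
F = 533 N


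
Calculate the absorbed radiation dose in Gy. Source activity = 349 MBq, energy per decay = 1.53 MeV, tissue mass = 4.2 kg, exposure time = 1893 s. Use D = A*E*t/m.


A = 349 MBq = 3.4900e+08 Bq
E = 1.53 MeV = 2.45106e-13 J
D = A*E*t/m = 3.4900e+08*2.45106e-13*1893/4.2
D = 0.03855 Gy


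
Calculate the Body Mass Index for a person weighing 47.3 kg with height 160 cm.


BMI = weight / height^2
height = 160 cm = 1.6 m
BMI = 47.3 / 1.6^2
BMI = 18.48 kg/m^2


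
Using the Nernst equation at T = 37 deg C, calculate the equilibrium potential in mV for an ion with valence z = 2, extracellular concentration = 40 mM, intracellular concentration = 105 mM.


E = (RT/(zF)) * ln(C_out/C_in)
T = 37 + 273.15 = 310.15 K
E = (8.314 * 310.15 / (2 * 96485)) * ln(40/105)
E = -12.9 mV


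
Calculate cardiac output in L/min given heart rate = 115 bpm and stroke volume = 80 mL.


CO = HR * SV
CO = 115 * 80 / 1000
CO = 9.2 L/min


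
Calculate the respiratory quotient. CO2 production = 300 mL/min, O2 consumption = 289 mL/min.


RQ = VCO2 / VO2
RQ = 300 / 289
RQ = 1.038


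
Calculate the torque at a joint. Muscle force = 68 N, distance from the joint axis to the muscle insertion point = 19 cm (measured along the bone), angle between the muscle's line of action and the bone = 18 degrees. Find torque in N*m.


Torque = F * d * sin(theta)   (moment arm = d*sin(theta))
d = 19 cm = 0.19 m
Torque = 68 * 0.19 * sin(18)
Torque = 3.992 N*m


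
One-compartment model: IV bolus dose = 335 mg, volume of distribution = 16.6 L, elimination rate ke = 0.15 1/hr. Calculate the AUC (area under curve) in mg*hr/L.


C0 = Dose/Vd = 335/16.6 = 20.1807 mg/L
AUC = C0/ke = 20.1807/0.15
AUC = 134.5 mg*hr/L


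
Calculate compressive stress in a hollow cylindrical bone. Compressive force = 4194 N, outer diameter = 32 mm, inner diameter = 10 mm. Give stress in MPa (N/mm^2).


A = pi*(r_o^2 - r_i^2)
r_o = 16 mm, r_i = 5 mm
A = 725.708 mm^2
sigma = F/A = 4194 / 725.708
sigma = 5.779 MPa


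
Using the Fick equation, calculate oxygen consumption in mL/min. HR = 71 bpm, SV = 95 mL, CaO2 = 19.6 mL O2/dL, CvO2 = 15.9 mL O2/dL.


CO = HR*SV = 71*95/1000 = 6.745 L/min
a-v O2 diff = 19.6 - 15.9 = 3.7 mL/dL
VO2 = CO * (CaO2-CvO2) * 10 dL/L
VO2 = 6.745 * 3.7 * 10
VO2 = 249.6 mL/min


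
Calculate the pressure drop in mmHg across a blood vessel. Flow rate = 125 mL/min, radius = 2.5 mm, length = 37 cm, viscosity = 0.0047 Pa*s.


dP = 8*mu*L*Q / (pi*r^4)
Q = 125 mL/min = 2.08333e-06 m^3/s
dP = 236.177 Pa = 236.177 / 133.322 mmHg = 1.771 mmHg


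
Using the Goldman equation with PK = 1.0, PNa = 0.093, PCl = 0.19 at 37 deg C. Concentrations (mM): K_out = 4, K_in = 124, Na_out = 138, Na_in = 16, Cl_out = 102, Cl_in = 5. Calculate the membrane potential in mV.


Vm = (RT/F)*ln((PK*Ko + PNa*Nao + PCl*Cli)/(PK*Ki + PNa*Nai + PCl*Clo))
Numer = 17.784, Denom = 144.868
Vm = -56.06 mV


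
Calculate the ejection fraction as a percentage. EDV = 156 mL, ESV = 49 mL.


SV = EDV - ESV = 156 - 49 = 107 mL
EF = SV/EDV * 100 = 107/156 * 100
EF = 68.59%


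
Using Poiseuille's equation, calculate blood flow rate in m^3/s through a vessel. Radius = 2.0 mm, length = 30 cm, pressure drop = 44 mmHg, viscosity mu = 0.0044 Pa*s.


Q = pi*r^4*dP / (8*mu*L)
r = 0.002 m, L = 0.3 m
dP = 44 mmHg = 5866.168 Pa
Q = 2.7923e-05 m^3/s


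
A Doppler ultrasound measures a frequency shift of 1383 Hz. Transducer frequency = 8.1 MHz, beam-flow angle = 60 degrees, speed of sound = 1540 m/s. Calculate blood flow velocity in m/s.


v = fd * c / (2 * f0 * cos(theta))
v = 1383 * 1540 / (2 * 8.1000e+06 * cos(60))
v = 0.2629 m/s


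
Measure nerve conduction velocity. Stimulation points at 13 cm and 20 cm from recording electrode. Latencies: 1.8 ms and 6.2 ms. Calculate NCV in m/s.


Distance = (20 - 13) / 100 = 0.07 m
dt = (6.2 - 1.8) / 1000 = 0.0044 s
NCV = dist / dt = 15.91 m/s


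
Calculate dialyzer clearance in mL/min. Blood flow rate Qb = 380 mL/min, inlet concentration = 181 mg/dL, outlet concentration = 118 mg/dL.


K = Qb * (Cb_in - Cb_out) / Cb_in
K = 380 * (181 - 118) / 181
K = 132.3 mL/min


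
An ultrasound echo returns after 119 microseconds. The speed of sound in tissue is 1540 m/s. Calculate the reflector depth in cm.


depth = c * t / 2
t = 119 us = 1.1900e-04 s
depth = 1540 * 1.1900e-04 / 2
depth = 0.09163 m = 9.163 cm


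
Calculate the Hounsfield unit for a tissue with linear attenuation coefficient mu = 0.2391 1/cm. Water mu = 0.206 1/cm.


HU = ((mu_tissue - mu_water) / mu_water) * 1000
HU = ((0.2391 - 0.206) / 0.206) * 1000
HU = 160.7


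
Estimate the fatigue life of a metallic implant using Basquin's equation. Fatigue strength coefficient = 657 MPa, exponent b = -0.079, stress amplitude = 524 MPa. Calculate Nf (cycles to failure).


sigma_a = sigma_f' * (2Nf)^b
2Nf = (sigma_a/sigma_f')^(1/b)
2Nf = (524/657)^(1/-0.079)
2Nf = 17.51739
Nf = 8.759


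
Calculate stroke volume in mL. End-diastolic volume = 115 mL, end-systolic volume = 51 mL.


SV = EDV - ESV
SV = 115 - 51
SV = 64 mL


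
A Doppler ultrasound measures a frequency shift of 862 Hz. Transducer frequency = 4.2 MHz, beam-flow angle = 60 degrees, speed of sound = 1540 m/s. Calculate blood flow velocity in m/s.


v = fd * c / (2 * f0 * cos(theta))
v = 862 * 1540 / (2 * 4.2000e+06 * cos(60))
v = 0.3161 m/s


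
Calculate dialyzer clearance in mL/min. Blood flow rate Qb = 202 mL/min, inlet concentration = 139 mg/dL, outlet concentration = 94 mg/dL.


K = Qb * (Cb_in - Cb_out) / Cb_in
K = 202 * (139 - 94) / 139
K = 65.4 mL/min


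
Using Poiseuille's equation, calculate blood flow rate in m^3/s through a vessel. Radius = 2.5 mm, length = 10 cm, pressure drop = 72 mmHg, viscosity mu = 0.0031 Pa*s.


Q = pi*r^4*dP / (8*mu*L)
r = 0.0025 m, L = 0.1 m
dP = 72 mmHg = 9599.184 Pa
Q = 4.7500e-04 m^3/s


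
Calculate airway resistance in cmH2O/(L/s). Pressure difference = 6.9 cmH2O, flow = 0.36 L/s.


R = dP / flow
R = 6.9 / 0.36
R = 19.17 cmH2O/(L/s)


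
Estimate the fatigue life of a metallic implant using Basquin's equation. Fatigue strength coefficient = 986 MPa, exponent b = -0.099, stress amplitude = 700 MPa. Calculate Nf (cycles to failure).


sigma_a = sigma_f' * (2Nf)^b
2Nf = (sigma_a/sigma_f')^(1/b)
2Nf = (700/986)^(1/-0.099)
2Nf = 31.828555
Nf = 15.91


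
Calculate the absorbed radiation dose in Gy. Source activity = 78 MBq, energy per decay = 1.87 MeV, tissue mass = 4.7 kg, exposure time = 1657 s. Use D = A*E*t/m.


A = 78 MBq = 7.8000e+07 Bq
E = 1.87 MeV = 2.99574e-13 J
D = A*E*t/m = 7.8000e+07*2.99574e-13*1657/4.7
D = 0.008238 Gy


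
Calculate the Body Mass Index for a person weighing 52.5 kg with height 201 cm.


BMI = weight / height^2
height = 201 cm = 2.01 m
BMI = 52.5 / 2.01^2
BMI = 12.99 kg/m^2


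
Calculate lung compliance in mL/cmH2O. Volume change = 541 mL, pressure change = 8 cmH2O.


C = dV / dP
C = 541 / 8
C = 67.62 mL/cmH2O


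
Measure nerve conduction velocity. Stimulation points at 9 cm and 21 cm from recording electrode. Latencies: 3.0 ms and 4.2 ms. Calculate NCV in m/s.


Distance = (21 - 9) / 100 = 0.12 m
dt = (4.2 - 3.0) / 1000 = 0.0012 s
NCV = dist / dt = 100 m/s


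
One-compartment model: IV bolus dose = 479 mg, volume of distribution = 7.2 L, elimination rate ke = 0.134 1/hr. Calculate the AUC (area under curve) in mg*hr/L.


C0 = Dose/Vd = 479/7.2 = 66.5278 mg/L
AUC = C0/ke = 66.5278/0.134
AUC = 496.5 mg*hr/L


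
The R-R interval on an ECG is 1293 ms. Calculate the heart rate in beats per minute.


HR = 60 / RR_interval(s)
RR = 1293 ms = 1.293 s
HR = 60 / 1.293 = 46.4 bpm


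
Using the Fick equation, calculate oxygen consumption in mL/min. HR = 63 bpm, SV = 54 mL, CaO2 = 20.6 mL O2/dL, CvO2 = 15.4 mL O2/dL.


CO = HR*SV = 63*54/1000 = 3.402 L/min
a-v O2 diff = 20.6 - 15.4 = 5.2 mL/dL
VO2 = CO * (CaO2-CvO2) * 10 dL/L
VO2 = 3.402 * 5.2 * 10
VO2 = 176.9 mL/min


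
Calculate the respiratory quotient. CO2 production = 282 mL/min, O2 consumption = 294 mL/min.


RQ = VCO2 / VO2
RQ = 282 / 294
RQ = 0.9592


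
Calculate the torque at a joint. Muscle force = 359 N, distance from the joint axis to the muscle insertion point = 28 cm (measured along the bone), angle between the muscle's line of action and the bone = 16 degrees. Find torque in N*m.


Torque = F * d * sin(theta)   (moment arm = d*sin(theta))
d = 28 cm = 0.28 m
Torque = 359 * 0.28 * sin(16)
Torque = 27.71 N*m


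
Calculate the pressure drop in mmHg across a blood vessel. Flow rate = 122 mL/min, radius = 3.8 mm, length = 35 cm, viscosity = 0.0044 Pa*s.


dP = 8*mu*L*Q / (pi*r^4)
Q = 122 mL/min = 2.03333e-06 m^3/s
dP = 38.2414 Pa = 38.2414 / 133.322 mmHg = 0.2868 mmHg


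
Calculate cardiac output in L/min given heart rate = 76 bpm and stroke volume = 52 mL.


CO = HR * SV
CO = 76 * 52 / 1000
CO = 3.952 L/min


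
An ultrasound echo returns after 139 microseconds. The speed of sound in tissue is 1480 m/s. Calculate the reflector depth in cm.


depth = c * t / 2
t = 139 us = 1.3900e-04 s
depth = 1480 * 1.3900e-04 / 2
depth = 0.10286 m = 10.286 cm


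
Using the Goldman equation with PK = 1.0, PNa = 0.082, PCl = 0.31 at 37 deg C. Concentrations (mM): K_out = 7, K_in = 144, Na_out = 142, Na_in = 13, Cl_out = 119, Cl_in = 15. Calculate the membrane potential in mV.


Vm = (RT/F)*ln((PK*Ko + PNa*Nao + PCl*Cli)/(PK*Ki + PNa*Nai + PCl*Clo))
Numer = 23.294, Denom = 181.956
Vm = -54.94 mV


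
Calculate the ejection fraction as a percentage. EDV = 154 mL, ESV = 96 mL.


SV = EDV - ESV = 154 - 96 = 58 mL
EF = SV/EDV * 100 = 58/154 * 100
EF = 37.66%


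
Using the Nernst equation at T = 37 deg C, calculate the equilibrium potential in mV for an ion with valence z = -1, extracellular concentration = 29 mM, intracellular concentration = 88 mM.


E = (RT/(zF)) * ln(C_out/C_in)
T = 37 + 273.15 = 310.15 K
E = (8.314 * 310.15 / (-1 * 96485)) * ln(29/88)
E = 29.67 mV


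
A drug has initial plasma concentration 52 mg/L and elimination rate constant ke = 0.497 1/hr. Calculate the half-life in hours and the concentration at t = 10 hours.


t_half = ln(2) / ke = 0.693147 / 0.497 = 1.395 hr
C(t) = C0 * exp(-ke*t) = 52 * exp(-0.497*10)
C(10) = 0.361 mg/L


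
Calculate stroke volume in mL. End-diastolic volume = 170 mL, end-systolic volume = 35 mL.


SV = EDV - ESV
SV = 170 - 35
SV = 135 mL


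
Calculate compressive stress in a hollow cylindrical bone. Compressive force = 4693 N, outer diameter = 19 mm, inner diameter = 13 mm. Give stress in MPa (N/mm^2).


A = pi*(r_o^2 - r_i^2)
r_o = 9.5 mm, r_i = 6.5 mm
A = 150.796 mm^2
sigma = F/A = 4693 / 150.796
sigma = 31.12 MPa


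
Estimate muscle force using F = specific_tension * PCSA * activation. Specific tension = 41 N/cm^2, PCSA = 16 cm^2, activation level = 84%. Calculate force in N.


F = sigma * PCSA * activation
F = 41 * 16 * 0.84
F = 551 N


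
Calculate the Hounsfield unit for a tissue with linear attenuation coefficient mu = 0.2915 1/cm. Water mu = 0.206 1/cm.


HU = ((mu_tissue - mu_water) / mu_water) * 1000
HU = ((0.2915 - 0.206) / 0.206) * 1000
HU = 415


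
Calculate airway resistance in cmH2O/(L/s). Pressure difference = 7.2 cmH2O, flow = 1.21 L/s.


R = dP / flow
R = 7.2 / 1.21
R = 5.95 cmH2O/(L/s)


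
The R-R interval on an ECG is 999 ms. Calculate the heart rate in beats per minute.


HR = 60 / RR_interval(s)
RR = 999 ms = 0.999 s
HR = 60 / 0.999 = 60.06 bpm


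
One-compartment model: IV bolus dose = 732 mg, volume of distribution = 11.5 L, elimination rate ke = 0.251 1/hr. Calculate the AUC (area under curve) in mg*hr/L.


C0 = Dose/Vd = 732/11.5 = 63.6522 mg/L
AUC = C0/ke = 63.6522/0.251
AUC = 253.6 mg*hr/L


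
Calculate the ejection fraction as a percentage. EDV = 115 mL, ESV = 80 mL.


SV = EDV - ESV = 115 - 80 = 35 mL
EF = SV/EDV * 100 = 35/115 * 100
EF = 30.43%


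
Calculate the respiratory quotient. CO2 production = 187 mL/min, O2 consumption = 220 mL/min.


RQ = VCO2 / VO2
RQ = 187 / 220
RQ = 0.85


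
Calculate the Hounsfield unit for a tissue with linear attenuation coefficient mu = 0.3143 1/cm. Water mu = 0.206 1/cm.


HU = ((mu_tissue - mu_water) / mu_water) * 1000
HU = ((0.3143 - 0.206) / 0.206) * 1000
HU = 525.7


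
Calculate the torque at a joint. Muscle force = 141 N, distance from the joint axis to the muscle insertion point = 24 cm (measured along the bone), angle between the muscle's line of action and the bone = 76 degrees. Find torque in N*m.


Torque = F * d * sin(theta)   (moment arm = d*sin(theta))
d = 24 cm = 0.24 m
Torque = 141 * 0.24 * sin(76)
Torque = 32.83 N*m
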